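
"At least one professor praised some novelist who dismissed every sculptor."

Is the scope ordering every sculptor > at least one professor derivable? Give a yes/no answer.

The target quantifier *every sculptor* is part of the relative clause *who dismissed every sculptor* modifying *some novelist*.
QR out of a relative clause is ruled out by the relative-clause island constraint.
There is no licit LF on which *every sculptor* c-commands *at least one professor*.

No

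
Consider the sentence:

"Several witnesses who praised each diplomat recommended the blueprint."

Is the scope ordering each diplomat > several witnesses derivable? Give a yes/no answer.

*each diplomat* sits inside the relative clause *who praised each diplomat*.
A relative clause is a scope island — quantifier raising cannot cross its boundary.
*each diplomat* > *several witnesses* would require crossing that boundary, which is illicit.

No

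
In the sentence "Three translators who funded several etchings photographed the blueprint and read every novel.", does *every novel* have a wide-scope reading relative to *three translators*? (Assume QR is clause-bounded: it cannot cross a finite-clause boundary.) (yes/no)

No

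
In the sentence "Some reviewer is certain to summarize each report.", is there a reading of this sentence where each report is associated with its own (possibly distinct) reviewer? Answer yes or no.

The paraphrase describes the scope ordering *each report* > *some reviewer*.
*each report* is the object of the infinitival complement of a raising predicate; raising infinitives are transparent for QR, so the two DPs are in effect clausemates.
With no island boundary between them, the object can take inverse scope over the subject via ordinary QR within the clause.

Yes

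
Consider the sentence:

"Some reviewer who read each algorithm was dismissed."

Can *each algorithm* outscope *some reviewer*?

The target quantifier *each algorithm* is part of the relative clause *who read each algorithm*.
Quantifiers inside a relative clause are trapped there; the RC boundary blocks QR.
So *each algorithm* cannot raise high enough to outscope *some reviewer*; only the surface ordering *some reviewer* > *each algorithm* is available.

No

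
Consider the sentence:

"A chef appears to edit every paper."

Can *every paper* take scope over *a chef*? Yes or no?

Yes

The matrix predicate is a raising verb, whose infinitival complement is not a scope island — *every paper* can QR into the matrix clause.
QR within a single clause is free, so the lower quantifier may take scope over the higher one.
Both orderings are possible: *a chef* > *every paper* and *every paper* > *a chef*.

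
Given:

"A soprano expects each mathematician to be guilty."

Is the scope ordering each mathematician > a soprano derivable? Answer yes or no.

Yes

*each mathematician* is an ECM subject; ECM complements are not islands, and the embedded quantifier may take matrix scope.
QR within a single clause is free, so the lower quantifier may take scope over the higher one.
Both orderings are possible: *a soprano* > *each mathematician* and *each mathematician* > *a soprano*.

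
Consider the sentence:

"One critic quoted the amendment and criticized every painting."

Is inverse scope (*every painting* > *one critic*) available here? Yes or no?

No

*every painting* sits inside one conjunct of the coordinate structure (*criticized every painting*).
Asymmetric QR out of one conjunct violates the Coordinate Structure Constraint.
Hence only narrow scope for *every painting* (under *one critic*) survives.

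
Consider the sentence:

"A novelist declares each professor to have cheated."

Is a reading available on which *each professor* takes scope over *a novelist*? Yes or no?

Yes

This is an ECM construction: *each professor* is the infinitival subject, Case-marked by the matrix verb, and the infinitive is transparent for QR.
Ordinary QR to a clause-peripheral position gives the wide-scope LF for the lower DP.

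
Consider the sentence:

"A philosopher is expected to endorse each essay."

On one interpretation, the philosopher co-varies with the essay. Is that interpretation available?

Yes

The paraphrase describes the scope ordering *each essay* > *a philosopher*.
*each essay* is the object of the infinitival complement of a raising predicate; raising infinitives are transparent for QR, so the two DPs are in effect clausemates.
No island intervenes, so both surface and inverse scope are derivable.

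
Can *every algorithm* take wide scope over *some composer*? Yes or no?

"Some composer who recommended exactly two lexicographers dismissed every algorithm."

Yes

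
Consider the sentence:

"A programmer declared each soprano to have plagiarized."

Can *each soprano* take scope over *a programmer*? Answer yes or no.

*each soprano* is the subject of an ECM infinitive — the infinitival complement of an ECM verb is not a scope island, so *each soprano* can raise into the matrix clause.
Ordinary QR to a clause-peripheral position gives the wide-scope LF for the lower DP.

Yes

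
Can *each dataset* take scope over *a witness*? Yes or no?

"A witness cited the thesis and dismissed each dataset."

No

The DP *each dataset* is contained in one conjunct of the coordinate structure (*dismissed each dataset*).
A quantifier cannot raise out of one conjunct of a coordination across the whole coordinate structure — the CSC applies to QR.
*each dataset* > *a witness* would require crossing that boundary, which is illicit.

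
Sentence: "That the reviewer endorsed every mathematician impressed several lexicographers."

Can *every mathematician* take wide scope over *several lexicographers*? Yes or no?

No

*every mathematician* occurs within the sentential subject *that the reviewer endorsed every mathematician*.
The Sentential Subject Constraint rules out raising the quantifier out of the that-clause subject.
*every mathematician* > *several lexicographers* would require crossing that boundary, which is illicit.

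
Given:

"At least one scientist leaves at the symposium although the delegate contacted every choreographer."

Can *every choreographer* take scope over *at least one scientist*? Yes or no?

*every choreographer* occurs within the adjunct clause *although the delegate contacted every choreographer*.
Adjuncts are opaque for quantifier raising; a quantifier in an adjunct stays inside it.
*every choreographer* > *at least one scientist* would require crossing that boundary, which is illicit.

No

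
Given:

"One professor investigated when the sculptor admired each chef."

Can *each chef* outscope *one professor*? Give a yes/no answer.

No

*each chef* sits inside the embedded question *when the sculptor admired each chef*.
The wh-island constraint blocks QR out of an embedded interrogative.
So *each chef* cannot raise high enough to outscope *one professor*; only the surface ordering *one professor* > *each chef* is available.
(Only the surface reading survives: one fixed professor with respect to all the relevant chefs.)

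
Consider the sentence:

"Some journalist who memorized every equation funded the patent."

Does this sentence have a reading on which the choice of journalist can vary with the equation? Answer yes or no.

The paraphrase describes the scope ordering *every equation* > *some journalist*.
*every equation* sits inside the relative clause *who memorized every equation*.
Relative clauses block scope extraction: QR cannot target a position outside the modified NP.
So *every equation* cannot raise high enough to outscope *some journalist*; only the surface ordering *some journalist* > *every equation* is available.

No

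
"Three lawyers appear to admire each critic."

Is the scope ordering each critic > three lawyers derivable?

Raising constructions are monoclausal for scope purposes; *each critic* is not separated from *three lawyers* by any island.
Ordinary QR to a clause-peripheral position gives the wide-scope LF for the lower DP.

Yes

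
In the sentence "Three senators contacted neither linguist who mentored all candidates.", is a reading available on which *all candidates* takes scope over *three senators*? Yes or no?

*all candidates* occurs within the relative clause *who mentored all candidates* modifying *neither linguist*.
The relative clause forms an island for QR, so the quantifier is confined to the head noun's restrictor.
So *all candidates* cannot raise high enough to outscope *three senators*; only the surface ordering *three senators* > *all candidates* is available.

No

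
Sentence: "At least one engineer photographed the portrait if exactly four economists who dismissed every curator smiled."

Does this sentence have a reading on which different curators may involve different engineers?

The paraphrase describes the scope ordering *every curator* > *at least one engineer*.
*every curator* occurs within the relative clause *who dismissed every curator*, which is itself inside the adjunct *if exactly four economists who dismissed every curator smiled*.
The quantifier would have to escape first the RC and then the adjunct — two independent island violations.
*every curator* > *at least one engineer* would require crossing that boundary, which is illicit.

No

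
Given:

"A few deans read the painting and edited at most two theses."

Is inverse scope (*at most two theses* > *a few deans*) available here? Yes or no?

The DP *at most two theses* is contained in one conjunct of the coordinate structure (*edited at most two theses*).
The Coordinate Structure Constraint blocks movement (including QR) out of a single conjunct.
*at most two theses* is confined to the island and cannot take scope over *a few deans*.

No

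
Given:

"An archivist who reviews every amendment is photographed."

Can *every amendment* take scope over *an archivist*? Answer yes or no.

*every amendment* occurs within the relative clause *who reviews every amendment*.
The relative clause forms an island for QR, so the quantifier is confined to the head noun's restrictor.
Hence only narrow scope for *every amendment* (under *an archivist*) survives.

No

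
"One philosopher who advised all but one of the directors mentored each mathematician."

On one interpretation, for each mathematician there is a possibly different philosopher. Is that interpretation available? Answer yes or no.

Yes

That reading corresponds to *each mathematician* > *one philosopher*.
*each mathematician* sits in the matrix clause, not in the relative clause on *one philosopher*.
QR within a single clause is free, so the lower quantifier may take scope over the higher one.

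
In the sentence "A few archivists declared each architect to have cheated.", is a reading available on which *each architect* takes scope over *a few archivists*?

The ECM infinitive is scope-transparent — *each architect* is free to raise above *a few archivists*.
Ordinary QR to a clause-peripheral position gives the wide-scope LF for the lower DP.
So *each architect* > *a few archivists* is among the available readings.

Yes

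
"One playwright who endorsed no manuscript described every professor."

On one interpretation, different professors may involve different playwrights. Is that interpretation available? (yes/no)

Yes

The paraphrase describes the scope ordering *every professor* > *one playwright*.
The RC *who endorsed no manuscript* is an island, but *every professor* is not inside it — it is the matrix object, a clausemate of *one playwright*.
Nothing blocks QR of the lower DP to a position above the higher one, so inverse scope is available.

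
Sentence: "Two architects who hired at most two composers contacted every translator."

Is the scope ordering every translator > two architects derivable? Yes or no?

The relative clause *who hired at most two composers* modifies *two architects*, but *every translator* is not inside that relative clause — it is an argument of the matrix verb.
Nothing blocks QR of the lower DP to a position above the higher one, so inverse scope is available.

Yes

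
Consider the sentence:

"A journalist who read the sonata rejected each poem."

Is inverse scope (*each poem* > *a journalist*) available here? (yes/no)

The RC *who read the sonata* is an island, but *each poem* is not inside it — it is the matrix object, a clausemate of *a journalist*.
Ordinary QR to a clause-peripheral position gives the wide-scope LF for the lower DP.

Yes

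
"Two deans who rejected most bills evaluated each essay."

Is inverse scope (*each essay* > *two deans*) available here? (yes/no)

Yes

Although the sentence contains a relative clause (*who rejected most bills*), *each essay* is outside it, in the matrix VP.
Since no island is crossed, the inverse ordering is licensed alongside surface scope.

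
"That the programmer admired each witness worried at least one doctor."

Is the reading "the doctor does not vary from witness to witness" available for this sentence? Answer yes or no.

The described interpretation is the *at least one doctor* > *each witness* scoping.
*at least one doctor* is a matrix-clause argument and can take scope within the matrix clause over the constituent containing *each witness*, so *at least one doctor* > *each witness* needs no island-crossing movement and is available.

Yes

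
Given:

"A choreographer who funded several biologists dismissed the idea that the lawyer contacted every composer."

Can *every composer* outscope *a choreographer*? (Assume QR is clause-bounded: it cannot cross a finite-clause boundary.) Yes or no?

No

The DP *every composer* is contained in the complex NP *the idea that the lawyer contacted every composer*.
Noun-complement clauses are scope islands (the Complex NP Constraint): a quantifier inside one cannot scope into the matrix.
So the wide-scope reading for *every composer* is blocked.
(Only the surface reading survives: one fixed choreographer with respect to all the relevant composers.)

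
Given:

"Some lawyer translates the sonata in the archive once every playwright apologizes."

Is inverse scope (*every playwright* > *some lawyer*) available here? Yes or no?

*every playwright* sits inside the adjunct clause *once every playwright apologizes*.
Since the clause is an adjunct (not a complement), the Adjunct Condition blocks QR across its edge.
So *every playwright* cannot raise high enough to outscope *some lawyer*; only the surface ordering *some lawyer* > *every playwright* is available.

No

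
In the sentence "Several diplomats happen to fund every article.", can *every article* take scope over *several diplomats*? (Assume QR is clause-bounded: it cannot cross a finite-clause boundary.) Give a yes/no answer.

*every article* is the object of the infinitival complement of a raising predicate; raising infinitives are transparent for QR, so the two DPs are in effect clausemates.
Ordinary QR to a clause-peripheral position gives the wide-scope LF for the lower DP.

Yes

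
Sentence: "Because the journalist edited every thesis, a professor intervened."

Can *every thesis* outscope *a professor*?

No

*every thesis* sits inside the adjunct clause *because the journalist edited every thesis*.
The adjunct-island constraint bars QR out of an adverbial clause.
The ordering *every thesis* > *a professor* is therefore underivable.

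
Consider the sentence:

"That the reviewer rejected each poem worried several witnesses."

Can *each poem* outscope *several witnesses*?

No

Structurally, *each poem* is inside the sentential subject *that the reviewer rejected each poem*.
The Sentential Subject Constraint rules out raising the quantifier out of the that-clause subject.
There is no licit LF on which *each poem* c-commands *several witnesses*.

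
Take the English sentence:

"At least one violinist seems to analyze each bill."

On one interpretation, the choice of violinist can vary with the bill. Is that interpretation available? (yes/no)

Yes

That reading corresponds to *each bill* > *at least one violinist*.
Raising constructions are monoclausal for scope purposes; *each bill* is not separated from *at least one violinist* by any island.
Clause-internal QR can adjoin the lower DP above the subject, yielding the inverse reading.
Both orderings are possible: *at least one violinist* > *each bill* and *each bill* > *at least one violinist*.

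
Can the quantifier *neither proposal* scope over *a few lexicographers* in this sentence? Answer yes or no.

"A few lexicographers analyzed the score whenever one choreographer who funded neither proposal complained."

*neither proposal* is embedded in the relative clause *who funded neither proposal*, which is itself inside the adjunct *whenever one choreographer who funded neither proposal complained*.
Even if one barrier were somehow void, the other would still block QR.
Hence only narrow scope for *neither proposal* (under *a few lexicographers*) survives.

No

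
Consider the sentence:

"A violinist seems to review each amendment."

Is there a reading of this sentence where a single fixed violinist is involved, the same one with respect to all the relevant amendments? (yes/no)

Yes

That reading corresponds to *a violinist* > *each amendment*.
Surface scope (*a violinist* > *each amendment*) is always derivable; islands only block QR, not in-situ interpretation.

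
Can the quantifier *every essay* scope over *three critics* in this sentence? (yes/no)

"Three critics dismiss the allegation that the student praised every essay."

The target quantifier *every essay* is part of the complex NP *the allegation that the student praised every essay*.
A that-clause complement to a noun is an island; QR cannot cross the NP boundary.
*every essay* is confined to the island and cannot take scope over *three critics*.

No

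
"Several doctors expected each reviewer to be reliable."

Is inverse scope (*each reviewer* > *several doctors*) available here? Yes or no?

Yes

*each reviewer* is the subject of an ECM infinitive — the infinitival complement of an ECM verb is not a scope island, so *each reviewer* can raise into the matrix clause.
Ordinary QR to a clause-peripheral position gives the wide-scope LF for the lower DP.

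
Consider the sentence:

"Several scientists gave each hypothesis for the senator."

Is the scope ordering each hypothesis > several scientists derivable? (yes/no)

Both DPs are arguments of the same predicate; there is no clause or island boundary between them.
Since no island is crossed, the inverse ordering is licensed alongside surface scope.

Yes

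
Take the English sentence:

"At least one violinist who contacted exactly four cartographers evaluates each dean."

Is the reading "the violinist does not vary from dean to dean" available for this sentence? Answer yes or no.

Yes

That reading corresponds to *at least one violinist* > *each dean*.
Surface scope (*at least one violinist* > *each dean*) is always derivable; islands only block QR, not in-situ interpretation.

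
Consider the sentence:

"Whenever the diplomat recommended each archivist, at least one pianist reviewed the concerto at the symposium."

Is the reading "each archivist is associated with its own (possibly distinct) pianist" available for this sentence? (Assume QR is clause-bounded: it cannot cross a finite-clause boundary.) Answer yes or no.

No

The paraphrase describes the scope ordering *each archivist* > *at least one pianist*.
*each archivist* is embedded in the adjunct clause *whenever the diplomat recommended each archivist*.
Scope out of an adjunct clause is unavailable: QR respects the adjunct-island constraint.
The ordering *each archivist* > *at least one pianist* is therefore underivable.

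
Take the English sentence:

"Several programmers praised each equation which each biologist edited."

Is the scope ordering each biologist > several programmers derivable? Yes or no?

The DP *each biologist* is contained in the relative clause *which each biologist edited* modifying *each equation*.
A relative clause is a scope island — quantifier raising cannot cross its boundary.
So the wide-scope reading for *each biologist* is blocked.

No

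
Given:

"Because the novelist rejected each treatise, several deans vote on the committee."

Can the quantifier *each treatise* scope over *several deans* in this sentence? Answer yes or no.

*each treatise* sits inside the adjunct clause *because the novelist rejected each treatise*.
Adjuncts are opaque for quantifier raising; a quantifier in an adjunct stays inside it.
So the wide-scope reading for *each treatise* is blocked.

No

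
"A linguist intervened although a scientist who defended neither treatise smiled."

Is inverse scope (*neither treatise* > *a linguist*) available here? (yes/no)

Structurally, *neither treatise* is inside the relative clause *who defended neither treatise*, which is itself inside the adjunct *although a scientist who defended neither treatise smiled*.
Nested islands: the RC island is itself inside an adjunct island, so wide scope is doubly excluded.
There is no licit LF on which *neither treatise* c-commands *a linguist*.

No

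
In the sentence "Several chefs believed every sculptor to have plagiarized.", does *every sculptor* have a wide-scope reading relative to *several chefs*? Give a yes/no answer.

Yes

*every sculptor* is the subject of an ECM infinitive — the infinitival complement of an ECM verb is not a scope island, so *every sculptor* can raise into the matrix clause.
No island intervenes, so both surface and inverse scope are derivable.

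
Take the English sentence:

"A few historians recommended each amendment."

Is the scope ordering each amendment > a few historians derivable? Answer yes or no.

*each amendment* and *a few historians* are in the same minimal clause.
Nothing blocks QR of the lower DP to a position above the higher one, so inverse scope is available.

Yes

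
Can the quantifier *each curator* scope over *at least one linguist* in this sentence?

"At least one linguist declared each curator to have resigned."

*each curator* is the subject of an ECM infinitive — the infinitival complement of an ECM verb is not a scope island, so *each curator* can raise into the matrix clause.
QR within a single clause is free, so the lower quantifier may take scope over the higher one.

Yes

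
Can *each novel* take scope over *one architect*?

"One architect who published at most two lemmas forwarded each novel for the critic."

Although the sentence contains a relative clause (*who published at most two lemmas*), *each novel* is outside it, in the matrix VP.
Clause-internal QR can adjoin the lower DP above the subject, yielding the inverse reading.

Yes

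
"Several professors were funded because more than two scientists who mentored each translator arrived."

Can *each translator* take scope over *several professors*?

No

The DP *each translator* is contained in the relative clause *who mentored each translator*, which is itself inside the adjunct *because more than two scientists who mentored each translator arrived*.
Both the relative clause and the enclosing adjunct are scope islands; QR cannot cross either.
*each translator* is confined to the island and cannot take scope over *several professors*.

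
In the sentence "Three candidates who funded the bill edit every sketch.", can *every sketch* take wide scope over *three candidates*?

Yes

*every sketch* is a matrix argument; only *three candidates* is modified by the relative clause *who funded the bill*, so the RC island is irrelevant to the target quantifier.
With no island boundary between them, the object can take inverse scope over the subject via ordinary QR within the clause.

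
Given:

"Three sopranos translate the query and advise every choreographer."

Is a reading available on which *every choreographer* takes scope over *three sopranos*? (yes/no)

No

Structurally, *every choreographer* is inside one conjunct of the coordinate structure (*advise every choreographer*).
QR out of a conjunct would have to apply non-ATB, which the CSC forbids.
*every choreographer* > *three sopranos* would require crossing that boundary, which is illicit.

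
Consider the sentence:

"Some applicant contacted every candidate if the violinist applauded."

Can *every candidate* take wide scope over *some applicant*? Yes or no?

Yes

Although there is an adjunct clause, *every candidate* is in the main clause, not inside the adjunct.
No island intervenes, so both surface and inverse scope are derivable.
Both orderings are possible: *some applicant* > *every candidate* and *every candidate* > *some applicant*.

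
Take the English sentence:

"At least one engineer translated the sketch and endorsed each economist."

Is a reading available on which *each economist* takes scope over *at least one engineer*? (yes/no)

No

The target quantifier *each economist* is part of one conjunct of the coordinate structure (*endorsed each economist*).
QR out of a conjunct would have to apply non-ATB, which the CSC forbids.
The inverse ordering *each economist* > *at least one engineer* is therefore underivable.
(Only the surface reading survives: one fixed engineer with respect to all the relevant economists.)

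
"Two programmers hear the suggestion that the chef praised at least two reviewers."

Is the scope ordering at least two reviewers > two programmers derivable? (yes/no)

*at least two reviewers* is embedded in the complex NP *the suggestion that the chef praised at least two reviewers*.
The complex NP is opaque for QR — the quantifier is frozen inside the noun's complement.
So *at least two reviewers* cannot raise to a position above *two programmers*.

No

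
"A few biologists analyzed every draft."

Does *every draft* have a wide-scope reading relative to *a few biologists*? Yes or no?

*a few biologists* and *every draft* are co-arguments of the matrix verb, with nothing but a clause-internal boundary between them.
Clause-internal QR can adjoin the lower DP above the subject, yielding the inverse reading.
So *every draft* > *a few biologists* is among the available readings.

Yes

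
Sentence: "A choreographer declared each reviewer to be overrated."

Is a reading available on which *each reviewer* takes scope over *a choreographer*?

*each reviewer* is an ECM subject; ECM complements are not islands, and the embedded quantifier may take matrix scope.
Nothing blocks QR of the lower DP to a position above the higher one, so inverse scope is available.
The sentence is scopally ambiguous between *a choreographer* > *each reviewer* and *each reviewer* > *a choreographer*.

Yes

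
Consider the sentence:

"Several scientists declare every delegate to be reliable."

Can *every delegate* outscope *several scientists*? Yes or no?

Yes

*every delegate* is an ECM subject; ECM complements are not islands, and the embedded quantifier may take matrix scope.
QR within a single clause is free, so the lower quantifier may take scope over the higher one.
Both orderings are possible: *several scientists* > *every delegate* and *every delegate* > *several scientists*.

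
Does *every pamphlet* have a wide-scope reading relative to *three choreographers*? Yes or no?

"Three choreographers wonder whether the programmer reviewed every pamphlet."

No

The DP *every pamphlet* is contained in the embedded question *whether the programmer reviewed every pamphlet*.
Embedded questions are wh-islands: a quantifier inside an indirect question cannot QR into the matrix clause.
So the wide-scope reading for *every pamphlet* is blocked.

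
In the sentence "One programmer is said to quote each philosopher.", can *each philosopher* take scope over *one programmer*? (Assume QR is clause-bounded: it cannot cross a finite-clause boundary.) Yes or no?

The matrix predicate is a raising verb, whose infinitival complement is not a scope island — *each philosopher* can QR into the matrix clause.
With no island boundary between them, the object can take inverse scope over the subject via ordinary QR within the clause.
The sentence is scopally ambiguous between *one programmer* > *each philosopher* and *each philosopher* > *one programmer*.

Yes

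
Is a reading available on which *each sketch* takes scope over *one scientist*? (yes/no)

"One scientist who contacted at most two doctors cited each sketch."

Yes

Although the sentence contains a relative clause (*who contacted at most two doctors*), *each sketch* is outside it, in the matrix VP.
Clause-internal QR can adjoin the lower DP above the subject, yielding the inverse reading.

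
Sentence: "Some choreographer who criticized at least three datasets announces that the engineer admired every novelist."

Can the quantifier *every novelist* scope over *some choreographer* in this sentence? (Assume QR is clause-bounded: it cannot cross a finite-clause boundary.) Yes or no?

The target quantifier *every novelist* is part of the finite complement clause *that the engineer admired every novelist*.
QR is clause-bounded, so the finite complement is a scope island for the embedded quantifier.
So *every novelist* cannot raise to a position above *some choreographer*.

No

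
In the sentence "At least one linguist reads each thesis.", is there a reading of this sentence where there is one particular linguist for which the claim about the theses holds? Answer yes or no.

Yes

That reading corresponds to *at least one linguist* > *each thesis*.
That is the surface-scope ordering, which is always one of the available readings — island constraints only ever restrict inverse scope.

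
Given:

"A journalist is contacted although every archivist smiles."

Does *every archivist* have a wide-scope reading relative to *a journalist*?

No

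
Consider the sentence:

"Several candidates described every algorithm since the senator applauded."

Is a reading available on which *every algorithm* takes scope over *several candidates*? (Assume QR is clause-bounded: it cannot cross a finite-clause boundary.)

*every algorithm* is a matrix argument; the adjunct is an island but the target quantifier is outside it.
With no island boundary between them, the object can take inverse scope over the subject via ordinary QR within the clause.

Yes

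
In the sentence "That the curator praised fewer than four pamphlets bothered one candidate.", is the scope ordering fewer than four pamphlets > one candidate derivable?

Structurally, *fewer than four pamphlets* is inside the sentential subject *that the curator praised fewer than four pamphlets*.
Clausal subjects are scope islands; QR from inside the subject into the matrix is barred.
So *fewer than four pamphlets* cannot raise to a position above *one candidate*.

No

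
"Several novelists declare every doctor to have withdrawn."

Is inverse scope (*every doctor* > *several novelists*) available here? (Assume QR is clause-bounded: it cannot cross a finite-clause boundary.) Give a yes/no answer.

ECM infinitives lack a CP barrier, so *every doctor* can QR over the matrix subject *several novelists*.
Ordinary QR to a clause-peripheral position gives the wide-scope LF for the lower DP.

Yes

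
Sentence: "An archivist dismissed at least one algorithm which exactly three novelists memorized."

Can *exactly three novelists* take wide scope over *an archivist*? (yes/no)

No

*exactly three novelists* sits inside the relative clause *which exactly three novelists memorized* modifying *at least one algorithm*.
The relative clause forms an island for QR, so the quantifier is confined to the head noun's restrictor.
So the wide-scope reading for *exactly three novelists* is blocked.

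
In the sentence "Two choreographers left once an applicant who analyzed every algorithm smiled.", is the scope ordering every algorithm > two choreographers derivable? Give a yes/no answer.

Structurally, *every algorithm* is inside the relative clause *who analyzed every algorithm*, which is itself inside the adjunct *once an applicant who analyzed every algorithm smiled*.
Nested islands: the RC island is itself inside an adjunct island, so wide scope is doubly excluded.
Hence only narrow scope for *every algorithm* (under *two choreographers*) survives.

No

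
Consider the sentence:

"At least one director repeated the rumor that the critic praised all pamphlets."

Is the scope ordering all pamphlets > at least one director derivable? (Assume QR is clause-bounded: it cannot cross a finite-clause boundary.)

No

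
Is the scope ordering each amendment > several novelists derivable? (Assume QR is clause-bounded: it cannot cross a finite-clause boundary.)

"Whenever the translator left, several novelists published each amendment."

Yes

The adjunct island is irrelevant here — *each amendment* and *several novelists* are both in the matrix clause.
Clause-internal QR can adjoin the lower DP above the subject, yielding the inverse reading.
Both orderings are possible: *several novelists* > *each amendment* and *each amendment* > *several novelists*.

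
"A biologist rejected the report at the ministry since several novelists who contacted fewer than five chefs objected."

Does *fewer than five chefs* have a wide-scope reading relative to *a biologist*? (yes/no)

*fewer than five chefs* occurs within the relative clause *who contacted fewer than five chefs*, which is itself inside the adjunct *since several novelists who contacted fewer than five chefs objected*.
The quantifier would have to escape first the RC and then the adjunct — two independent island violations.
Hence only narrow scope for *fewer than five chefs* (under *a biologist*) survives.

No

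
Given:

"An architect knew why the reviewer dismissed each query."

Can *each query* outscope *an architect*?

No

The target quantifier *each query* is part of the embedded question *why the reviewer dismissed each query*.
The wh-island constraint blocks QR out of an embedded interrogative.
So *each query* cannot raise to a position above *an architect*.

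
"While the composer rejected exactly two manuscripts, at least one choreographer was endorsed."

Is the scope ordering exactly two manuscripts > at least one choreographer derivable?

*exactly two manuscripts* occurs within the adjunct clause *while the composer rejected exactly two manuscripts*.
Scope out of an adjunct clause is unavailable: QR respects the adjunct-island constraint.
The ordering *exactly two manuscripts* > *at least one choreographer* is therefore underivable.

No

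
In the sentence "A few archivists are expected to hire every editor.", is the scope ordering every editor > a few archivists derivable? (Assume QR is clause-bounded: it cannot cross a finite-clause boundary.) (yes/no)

*every editor* is inside a raising infinitive, which is transparent to QR (no CP barrier), so it behaves as a matrix argument.
Nothing blocks QR of the lower DP to a position above the higher one, so inverse scope is available.

Yes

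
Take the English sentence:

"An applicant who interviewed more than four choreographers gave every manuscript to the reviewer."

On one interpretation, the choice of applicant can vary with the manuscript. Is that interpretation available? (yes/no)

Yes

That reading corresponds to *every manuscript* > *an applicant*.
*every manuscript* sits in the matrix clause, not in the relative clause on *an applicant*.
QR within a single clause is free, so the lower quantifier may take scope over the higher one.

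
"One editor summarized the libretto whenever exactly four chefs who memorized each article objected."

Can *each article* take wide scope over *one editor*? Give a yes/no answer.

*each article* occurs within the relative clause *who memorized each article*, which is itself inside the adjunct *whenever exactly four chefs who memorized each article objected*.
Nested islands: the RC island is itself inside an adjunct island, so wide scope is doubly excluded.
The inverse ordering *each article* > *one editor* is therefore underivable.
(Only the surface reading survives: one fixed editor with respect to all the relevant articles.)

No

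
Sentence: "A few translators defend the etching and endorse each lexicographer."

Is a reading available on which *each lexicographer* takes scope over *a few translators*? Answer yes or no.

The DP *each lexicographer* is contained in one conjunct of the coordinate structure (*endorse each lexicographer*).
A quantifier cannot raise out of one conjunct of a coordination across the whole coordinate structure — the CSC applies to QR.
There is no licit LF on which *each lexicographer* c-commands *a few translators*.

No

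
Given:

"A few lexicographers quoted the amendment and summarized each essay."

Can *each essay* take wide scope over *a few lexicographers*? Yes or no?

No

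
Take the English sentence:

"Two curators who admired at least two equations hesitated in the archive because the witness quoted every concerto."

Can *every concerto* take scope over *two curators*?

The DP *every concerto* is contained in the adjunct clause *because the witness quoted every concerto*.
Adjuncts are opaque for quantifier raising; a quantifier in an adjunct stays inside it.
Hence only narrow scope for *every concerto* (under *two curators*) survives.

No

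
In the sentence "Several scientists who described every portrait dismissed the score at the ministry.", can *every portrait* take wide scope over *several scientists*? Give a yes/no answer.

*every portrait* is embedded in the relative clause *who described every portrait*.
Quantifiers inside a relative clause are trapped there; the RC boundary blocks QR.
So the wide-scope reading for *every portrait* is blocked.

No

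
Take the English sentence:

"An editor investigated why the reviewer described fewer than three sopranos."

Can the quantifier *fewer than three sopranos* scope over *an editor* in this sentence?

No

The target quantifier *fewer than three sopranos* is part of the embedded question *why the reviewer described fewer than three sopranos*.
An indirect question is a wh-island; the filled [Spec,CP] blocks QR across the CP edge.
*fewer than three sopranos* is confined to the island and cannot take scope over *an editor*.
(Only the surface reading survives: one fixed editor with respect to all the relevant sopranos.)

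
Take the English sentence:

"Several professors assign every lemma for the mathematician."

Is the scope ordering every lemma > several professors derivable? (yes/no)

Yes

*several professors* and *every lemma* are co-arguments of the matrix verb, with nothing but a clause-internal boundary between them.
Clause-internal QR can adjoin the lower DP above the subject, yielding the inverse reading.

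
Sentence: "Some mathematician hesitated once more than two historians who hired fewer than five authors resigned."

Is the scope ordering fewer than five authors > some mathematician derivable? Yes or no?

*fewer than five authors* occurs within the relative clause *who hired fewer than five authors*, which is itself inside the adjunct *once more than two historians who hired fewer than five authors resigned*.
Two island boundaries intervene — the relative clause and the adjunct. Either alone would block QR.
So the wide-scope reading for *fewer than five authors* is blocked.
(Only the surface reading survives: one fixed mathematician with respect to all the relevant authors.)

No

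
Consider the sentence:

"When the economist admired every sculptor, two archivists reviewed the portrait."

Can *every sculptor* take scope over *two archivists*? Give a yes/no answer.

No

*every sculptor* is embedded in the adjunct clause *when the economist admired every sculptor*.
Scope out of an adjunct clause is unavailable: QR respects the adjunct-island constraint.
*every sculptor* > *two archivists* would require crossing that boundary, which is illicit.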